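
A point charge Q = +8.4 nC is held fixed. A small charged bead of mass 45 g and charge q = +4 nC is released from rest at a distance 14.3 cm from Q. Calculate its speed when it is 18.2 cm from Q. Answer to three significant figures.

4.49×10⁻³ m/s

Only the electrostatic force acts, so mechanical energy is conserved: ½mv² = U₁ − U₂ = kQq(1/r₁ − 1/r₂).
U₁ − U₂ = (8.99×10⁹ N·m²/C²)(8.40×10⁻⁹ C)(4.00×10⁻⁹ C)(1/0.143 − 1/0.182) = 4.53×10⁻⁷ J.
v = √(2·4.53×10⁻⁷/0.0450) = 4.49×10⁻³ m/s.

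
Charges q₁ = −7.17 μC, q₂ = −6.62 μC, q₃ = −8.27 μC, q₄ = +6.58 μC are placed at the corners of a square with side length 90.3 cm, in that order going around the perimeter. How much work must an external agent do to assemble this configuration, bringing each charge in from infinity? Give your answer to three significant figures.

The assembly work is the sum of pairwise potential energies, U = Σ_{i<j} kqᵢqⱼ/rᵢⱼ.
The four side pairs have separation 0.903 m and the two diagonal pairs 1.28 m.
Summing all 6 pair terms gives U = 0.117 J.

0.117 J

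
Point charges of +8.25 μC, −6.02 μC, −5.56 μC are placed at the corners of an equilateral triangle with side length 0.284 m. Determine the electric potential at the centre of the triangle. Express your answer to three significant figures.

Electric potential is a scalar, so the contributions from each charge add algebraically: V = Σ kqᵢ/rᵢ.
The distance from each vertex to the centroid is a/√3 = 0.164 m.
V = k[(8.25×10⁻⁶)/(0.164) + (-6.02×10⁻⁶)/(0.164) + (-5.56×10⁻⁶)/(0.164)] = -1.83×10⁵ V.

-1.83×10⁵ V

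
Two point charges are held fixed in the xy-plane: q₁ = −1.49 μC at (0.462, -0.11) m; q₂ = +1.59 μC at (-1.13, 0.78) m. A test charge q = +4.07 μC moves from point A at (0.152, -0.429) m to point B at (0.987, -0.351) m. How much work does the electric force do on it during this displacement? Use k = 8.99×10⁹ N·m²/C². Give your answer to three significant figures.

-0.0194 J

The work done by the electric force is W_field = −ΔU = −q(V_B − V_A) = q(V_A − V_B).
At A: distances to the source charges are 0.445 m, 1.76 m; V_A = Σ kqᵢ/rᵢ = -2.20×10⁴ V.
At B: distances to the source charges are 0.578 m, 2.40 m; V_B = Σ kqᵢ/rᵢ = -1.72×10⁴ V.
ΔV = V_B − V_A = 4770 V.
W_field = −qΔV = −(4.07×10⁻⁶ C)(4770 V) = -0.0194 J.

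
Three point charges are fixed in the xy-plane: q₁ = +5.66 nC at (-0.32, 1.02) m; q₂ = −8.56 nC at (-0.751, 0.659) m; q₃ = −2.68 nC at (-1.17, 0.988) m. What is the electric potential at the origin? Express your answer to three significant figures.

Electric potential is a scalar, so the contributions from each charge add algebraically: V = Σ kqᵢ/rᵢ.
Distances from the field point to each charge: r₁ = 1.07 m, r₂ = 0.999 m, r₃ = 1.53 m.
V = k[(5.66×10⁻⁹)/(1.07) + (-8.56×10⁻⁹)/(0.999) + (-2.68×10⁻⁹)/(1.53)] = -45.2 V.

-45.2 V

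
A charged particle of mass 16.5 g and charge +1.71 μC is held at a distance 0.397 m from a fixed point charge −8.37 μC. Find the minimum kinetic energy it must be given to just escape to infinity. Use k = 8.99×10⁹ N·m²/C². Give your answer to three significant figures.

To just escape, total mechanical energy must reach zero at infinity: ½mv²_min + U = 0, so ½mv²_min = −U = |kQq|/r.
|U| = |kQq|/r = (8.99×10⁹ N·m²/C²)(8.37×10⁻⁶)(1.71×10⁻⁶)/(0.397) = 0.324 J.

0.324 J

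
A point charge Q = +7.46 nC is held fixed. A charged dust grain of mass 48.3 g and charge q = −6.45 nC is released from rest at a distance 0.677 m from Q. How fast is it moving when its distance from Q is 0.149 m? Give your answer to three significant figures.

Only the electrostatic force acts, so mechanical energy is conserved: ½mv² = U₁ − U₂ = kQq(1/r₁ − 1/r₂).
U₁ − U₂ = (8.99×10⁹ N·m²/C²)(7.46×10⁻⁹ C)(-6.45×10⁻⁹ C)(1/0.677 − 1/0.149) = 2.26×10⁻⁶ J.
v = √(2·2.26×10⁻⁶/0.0483) = 9.68×10⁻³ m/s.

9.68×10⁻³ m/s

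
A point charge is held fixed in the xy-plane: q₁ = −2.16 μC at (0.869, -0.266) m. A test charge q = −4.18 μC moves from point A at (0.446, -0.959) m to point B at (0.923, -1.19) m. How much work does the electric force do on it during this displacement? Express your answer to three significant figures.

The work done by the electric force is W_field = −ΔU = −q(V_B − V_A) = q(V_A − V_B).
At A: distance to the source charge is 0.812 m; V_A = kq₁/r = -2.39×10⁴ V.
At B: distance to the source charge is 0.926 m; V_B = kq₁/r = -2.10×10⁴ V.
ΔV = V_B − V_A = 2940 V.
W_field = −qΔV = −(-4.18×10⁻⁶ C)(2940 V) = 0.0123 J.

0.0123 J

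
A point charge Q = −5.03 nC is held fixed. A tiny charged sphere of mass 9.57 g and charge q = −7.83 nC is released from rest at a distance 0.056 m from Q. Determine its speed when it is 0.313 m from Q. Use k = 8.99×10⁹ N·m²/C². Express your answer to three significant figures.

0.0329 m/s

Only the electrostatic force acts, so mechanical energy is conserved: ½mv² = U₁ − U₂ = kQq(1/r₁ − 1/r₂).
U₁ − U₂ = (8.99×10⁹ N·m²/C²)(-5.03×10⁻⁹ C)(-7.83×10⁻⁹ C)(1/0.0560 − 1/0.313) = 5.19×10⁻⁶ J.
v = √(2·5.19×10⁻⁶/9.57×10⁻³) = 0.0329 m/s.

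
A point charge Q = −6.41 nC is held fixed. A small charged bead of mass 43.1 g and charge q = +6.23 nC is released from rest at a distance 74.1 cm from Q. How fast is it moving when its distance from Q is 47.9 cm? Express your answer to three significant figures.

Only the electrostatic force acts, so mechanical energy is conserved: ½mv² = U₁ − U₂ = kQq(1/r₁ − 1/r₂).
U₁ − U₂ = (8.99×10⁹ N·m²/C²)(-6.41×10⁻⁹ C)(6.23×10⁻⁹ C)(1/0.741 − 1/0.479) = 2.65×10⁻⁷ J.
v = √(2·2.65×10⁻⁷/0.0431) = 3.51×10⁻³ m/s.

3.51×10⁻³ m/s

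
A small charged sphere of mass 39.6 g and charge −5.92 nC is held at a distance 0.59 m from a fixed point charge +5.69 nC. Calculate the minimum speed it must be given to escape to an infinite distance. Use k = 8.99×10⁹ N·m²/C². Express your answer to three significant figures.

5.09×10⁻³ m/s

To just escape, total mechanical energy must reach zero at infinity: ½mv²_min + U = 0, so ½mv²_min = −U = |kQq|/r.
|U| = |kQq|/r = (8.99×10⁹ N·m²/C²)(5.69×10⁻⁹)(5.92×10⁻⁹)/(0.590) = 5.13×10⁻⁷ J.
v_min = √(2|U|/m) = √(2·5.13×10⁻⁷/0.0396) = 5.09×10⁻³ m/s.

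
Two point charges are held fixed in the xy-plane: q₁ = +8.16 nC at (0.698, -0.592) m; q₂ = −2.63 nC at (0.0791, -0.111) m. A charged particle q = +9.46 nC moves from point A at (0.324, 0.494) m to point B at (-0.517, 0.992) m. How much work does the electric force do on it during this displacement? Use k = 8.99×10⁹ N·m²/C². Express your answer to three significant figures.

9.23×10⁻⁸ J

The work done by the electric force is W_field = −ΔU = −q(V_B − V_A) = q(V_A − V_B).
At A: distances to the source charges are 1.15 m, 0.653 m; V_A = Σ kqᵢ/rᵢ = 27.6 V.
At B: distances to the source charges are 2.00 m, 1.25 m; V_B = Σ kqᵢ/rᵢ = 17.9 V.
ΔV = V_B − V_A = -9.75 V.
W_field = −qΔV = −(9.46×10⁻⁹ C)(-9.75 V) = 9.23×10⁻⁸ J.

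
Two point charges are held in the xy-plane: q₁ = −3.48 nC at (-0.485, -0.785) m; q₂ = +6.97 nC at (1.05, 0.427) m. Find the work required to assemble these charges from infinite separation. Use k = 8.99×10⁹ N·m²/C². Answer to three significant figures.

The work to assemble the configuration equals its total potential energy, U = Σ kqᵢqⱼ/rᵢⱼ over all pairs.
Pair separations: r₁₂ = 1.96 m.
U = (-1.11×10⁻⁷) = -1.11×10⁻⁷ J.

-1.11×10⁻⁷ J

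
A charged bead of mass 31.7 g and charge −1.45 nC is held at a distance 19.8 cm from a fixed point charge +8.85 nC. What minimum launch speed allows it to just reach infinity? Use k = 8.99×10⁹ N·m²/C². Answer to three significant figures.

To just escape, total mechanical energy must reach zero at infinity: ½mv²_min + U = 0, so ½mv²_min = −U = |kQq|/r.
|U| = |kQq|/r = (8.99×10⁹ N·m²/C²)(8.85×10⁻⁹)(1.45×10⁻⁹)/(0.198) = 5.83×10⁻⁷ J.
v_min = √(2|U|/m) = √(2·5.83×10⁻⁷/0.0317) = 6.06×10⁻³ m/s.

6.06×10⁻³ m/s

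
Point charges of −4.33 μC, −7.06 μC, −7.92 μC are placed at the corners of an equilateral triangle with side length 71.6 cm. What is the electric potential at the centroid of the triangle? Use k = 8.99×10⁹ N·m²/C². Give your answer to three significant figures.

Electric potential is a scalar, so the contributions from each charge add algebraically: V = Σ kqᵢ/rᵢ.
The distance from each vertex to the centroid is a/√3 = 0.413 m.
V = k[(-4.33×10⁻⁶)/(0.413) + (-7.06×10⁻⁶)/(0.413) + (-7.92×10⁻⁶)/(0.413)] = -4.20×10⁵ V.

-4.20×10⁵ V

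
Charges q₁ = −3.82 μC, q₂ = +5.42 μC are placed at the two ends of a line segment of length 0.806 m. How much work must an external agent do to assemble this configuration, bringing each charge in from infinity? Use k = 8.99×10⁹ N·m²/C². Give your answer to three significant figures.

The work to assemble the configuration equals its total potential energy, U = Σ kqᵢqⱼ/rᵢⱼ over all pairs.
The separation is r = 0.806 m.
U = (-0.231) = -0.231 J.

-0.231 J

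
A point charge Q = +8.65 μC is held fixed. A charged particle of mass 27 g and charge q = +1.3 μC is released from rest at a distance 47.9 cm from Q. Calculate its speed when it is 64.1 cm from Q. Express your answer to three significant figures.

Only the electrostatic force acts, so mechanical energy is conserved: ½mv² = U₁ − U₂ = kQq(1/r₁ − 1/r₂).
U₁ − U₂ = (8.99×10⁹ N·m²/C²)(8.65×10⁻⁶ C)(1.30×10⁻⁶ C)(1/0.479 − 1/0.641) = 0.0533 J.
v = √(2·0.0533/0.0270) = 1.99 m/s.

1.99 m/s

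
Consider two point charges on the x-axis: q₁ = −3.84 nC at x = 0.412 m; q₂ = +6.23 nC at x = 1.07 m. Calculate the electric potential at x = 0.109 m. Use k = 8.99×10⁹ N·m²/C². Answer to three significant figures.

-55.7 V

Electric potential is a scalar, so the contributions from each charge add algebraically: V = Σ kqᵢ/rᵢ.
Distances from the field point to each charge: r₁ = 0.303 m, r₂ = 0.961 m.
V = k[(-3.84×10⁻⁹)/(0.303) + (6.23×10⁻⁹)/(0.961)] = -55.7 V.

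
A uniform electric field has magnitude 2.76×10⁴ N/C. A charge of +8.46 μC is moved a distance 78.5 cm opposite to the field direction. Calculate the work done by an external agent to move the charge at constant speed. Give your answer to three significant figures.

0.183 J

The potential change for a displacement 78.5 cm opposite to the field direction is ΔV = +Ed = 2.17×10⁴ V.
W_ext = qΔV = 0.183 J.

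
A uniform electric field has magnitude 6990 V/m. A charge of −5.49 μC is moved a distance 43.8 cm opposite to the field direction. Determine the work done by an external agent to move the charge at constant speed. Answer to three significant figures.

-0.0168 J

The potential change for a displacement 43.8 cm opposite to the field direction is ΔV = +Ed = 3060 V.
W_ext = qΔV = -0.0168 J.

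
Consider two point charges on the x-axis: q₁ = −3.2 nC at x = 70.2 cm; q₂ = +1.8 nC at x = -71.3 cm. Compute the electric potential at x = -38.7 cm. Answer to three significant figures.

The total potential is the scalar sum of each charge's contribution, V = Σ kqᵢ/rᵢ.
Distances from the field point to each charge: r₁ = 1.09 m, r₂ = 0.326 m.
V = k[(-3.20×10⁻⁹)/(1.09) + (1.80×10⁻⁹)/(0.326)] = 23.2 V.

23.2 V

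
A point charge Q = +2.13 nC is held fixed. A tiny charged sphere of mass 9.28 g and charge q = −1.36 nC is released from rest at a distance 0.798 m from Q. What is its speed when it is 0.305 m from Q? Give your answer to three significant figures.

3.37×10⁻³ m/s

Only the electrostatic force acts, so mechanical energy is conserved: ½mv² = U₁ − U₂ = kQq(1/r₁ − 1/r₂).
U₁ − U₂ = (8.99×10⁹ N·m²/C²)(2.13×10⁻⁹ C)(-1.36×10⁻⁹ C)(1/0.798 − 1/0.305) = 5.27×10⁻⁸ J.
v = √(2·5.27×10⁻⁸/9.28×10⁻³) = 3.37×10⁻³ m/s.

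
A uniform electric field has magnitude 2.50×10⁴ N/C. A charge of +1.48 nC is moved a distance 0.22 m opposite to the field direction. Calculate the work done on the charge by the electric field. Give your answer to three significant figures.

-8.14×10⁻⁶ J

The potential change for a displacement 0.22 m opposite to the field direction is ΔV = +Ed = 5500 V.
W_field = −qΔV = -8.14×10⁻⁶ J.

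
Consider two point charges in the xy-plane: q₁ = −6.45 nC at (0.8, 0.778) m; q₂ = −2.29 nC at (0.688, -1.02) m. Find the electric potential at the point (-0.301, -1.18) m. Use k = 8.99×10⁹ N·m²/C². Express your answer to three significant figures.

-46.4 V

Electric potential is a scalar, so the contributions from each charge add algebraically: V = Σ kqᵢ/rᵢ.
Distances from the field point to each charge: r₁ = 2.25 m, r₂ = 1.00 m.
V = k[(-6.45×10⁻⁹)/(2.25) + (-2.29×10⁻⁹)/(1.00)] = -46.4 V.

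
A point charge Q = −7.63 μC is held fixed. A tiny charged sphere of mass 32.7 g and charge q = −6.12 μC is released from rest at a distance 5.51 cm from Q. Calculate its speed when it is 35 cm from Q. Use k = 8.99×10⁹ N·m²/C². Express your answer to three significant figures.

19.8 m/s

Only the electrostatic force acts, so mechanical energy is conserved: ½mv² = U₁ − U₂ = kQq(1/r₁ − 1/r₂).
U₁ − U₂ = (8.99×10⁹ N·m²/C²)(-7.63×10⁻⁶ C)(-6.12×10⁻⁶ C)(1/0.0551 − 1/0.350) = 6.42 J.
v = √(2·6.42/0.0327) = 19.8 m/s.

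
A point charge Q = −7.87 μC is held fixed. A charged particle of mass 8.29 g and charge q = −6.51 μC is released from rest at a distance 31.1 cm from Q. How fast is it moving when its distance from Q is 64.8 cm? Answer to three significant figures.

13.6 m/s

Only the electrostatic force acts, so mechanical energy is conserved: ½mv² = U₁ − U₂ = kQq(1/r₁ − 1/r₂).
U₁ − U₂ = (8.99×10⁹ N·m²/C²)(-7.87×10⁻⁶ C)(-6.51×10⁻⁶ C)(1/0.311 − 1/0.648) = 0.770 J.
v = √(2·0.770/8.29×10⁻³) = 13.6 m/s.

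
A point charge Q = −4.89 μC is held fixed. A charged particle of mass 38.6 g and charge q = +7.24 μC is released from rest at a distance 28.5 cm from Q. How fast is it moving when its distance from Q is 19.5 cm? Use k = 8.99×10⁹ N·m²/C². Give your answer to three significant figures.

Only the electrostatic force acts, so mechanical energy is conserved: ½mv² = U₁ − U₂ = kQq(1/r₁ − 1/r₂).
U₁ − U₂ = (8.99×10⁹ N·m²/C²)(-4.89×10⁻⁶ C)(7.24×10⁻⁶ C)(1/0.285 − 1/0.195) = 0.515 J.
v = √(2·0.515/0.0386) = 5.17 m/s.

5.17 m/s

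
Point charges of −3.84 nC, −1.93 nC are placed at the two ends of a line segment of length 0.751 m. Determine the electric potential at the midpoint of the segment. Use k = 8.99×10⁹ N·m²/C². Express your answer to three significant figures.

Electric potential is a scalar, so the contributions from each charge add algebraically: V = Σ kqᵢ/rᵢ.
Each charge is 0.376 m from the midpoint.
V = k[(-3.84×10⁻⁹)/(0.376) + (-1.93×10⁻⁹)/(0.376)] = -138 V.

-138 V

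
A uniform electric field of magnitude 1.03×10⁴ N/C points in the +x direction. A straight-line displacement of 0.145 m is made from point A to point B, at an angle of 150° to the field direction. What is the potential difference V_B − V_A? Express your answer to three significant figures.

Only the component of displacement along E changes the potential: ΔV = −E·d·cosθ.
ΔV = −(1.03×10⁴ V/m)(0.145 m)cos150° = 1290 V.

1290 V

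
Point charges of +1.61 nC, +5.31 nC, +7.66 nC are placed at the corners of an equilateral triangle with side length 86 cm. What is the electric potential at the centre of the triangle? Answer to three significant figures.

Electric potential is a scalar, so the contributions from each charge add algebraically: V = Σ kqᵢ/rᵢ.
The distance from each vertex to the centroid is a/√3 = 0.497 m.
V = k[(1.61×10⁻⁹)/(0.497) + (5.31×10⁻⁹)/(0.497) + (7.66×10⁻⁹)/(0.497)] = 264 V.

264 V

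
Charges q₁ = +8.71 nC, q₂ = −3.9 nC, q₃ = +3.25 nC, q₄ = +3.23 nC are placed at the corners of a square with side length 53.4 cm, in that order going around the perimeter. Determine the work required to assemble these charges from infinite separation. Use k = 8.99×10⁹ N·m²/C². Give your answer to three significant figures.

The work to assemble the configuration equals its total potential energy, U = Σ kqᵢqⱼ/rᵢⱼ over all pairs.
The four side pairs have separation 0.534 m and the two diagonal pairs 0.755 m.
Summing all 6 pair terms gives U = 5.21×10⁻⁸ J.

5.21×10⁻⁸ J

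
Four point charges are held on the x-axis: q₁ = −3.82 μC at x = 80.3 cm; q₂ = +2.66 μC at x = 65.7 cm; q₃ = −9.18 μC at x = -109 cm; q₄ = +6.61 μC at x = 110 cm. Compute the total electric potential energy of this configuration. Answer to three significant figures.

The assembly work is the sum of pairwise potential energies, U = Σ_{i<j} kqᵢqⱼ/rᵢⱼ.
Pair separations: r₁₂ = 0.146 m, r₁₃ = 1.89 m, r₁₄ = 0.297 m, r₂₃ = 1.75 m, r₂₄ = 0.443 m, r₃₄ = 2.19 m.
Summing all 6 pair terms gives U = -1.24 J.

-1.24 J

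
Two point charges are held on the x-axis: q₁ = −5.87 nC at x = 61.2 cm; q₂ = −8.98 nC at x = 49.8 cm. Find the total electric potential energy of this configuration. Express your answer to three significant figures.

The assembly work is the sum of pairwise potential energies, U = Σ_{i<j} kqᵢqⱼ/rᵢⱼ.
Pair separations: r₁₂ = 0.114 m.
U = (4.16×10⁻⁶) = 4.16×10⁻⁶ J.

4.16×10⁻⁶ J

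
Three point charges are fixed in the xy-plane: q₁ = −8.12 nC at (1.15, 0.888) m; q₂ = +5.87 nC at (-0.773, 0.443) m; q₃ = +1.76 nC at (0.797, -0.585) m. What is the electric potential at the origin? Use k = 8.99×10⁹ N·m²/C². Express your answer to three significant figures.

25.0 V

Electric potential is a scalar, so the contributions from each charge add algebraically: V = Σ kqᵢ/rᵢ.
Distances from the field point to each charge: r₁ = 1.45 m, r₂ = 0.891 m, r₃ = 0.989 m.
V = k[(-8.12×10⁻⁹)/(1.45) + (5.87×10⁻⁹)/(0.891) + (1.76×10⁻⁹)/(0.989)] = 25.0 V.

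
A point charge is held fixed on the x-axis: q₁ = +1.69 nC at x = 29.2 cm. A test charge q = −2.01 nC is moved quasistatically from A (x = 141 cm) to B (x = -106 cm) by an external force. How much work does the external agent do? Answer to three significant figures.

For quasistatic motion the external work equals the change in potential energy: W_ext = qΔV = q(V_B − V_A).
At A: distance to the source charge is 1.12 m; V_A = kq₁/r = 13.6 V.
At B: distance to the source charge is 1.35 m; V_B = kq₁/r = 11.2 V.
ΔV = V_B − V_A = -2.35 V.
W_ext = qΔV = (-2.01×10⁻⁹ C)(-2.35 V) = 4.73×10⁻⁹ J.

4.73×10⁻⁹ J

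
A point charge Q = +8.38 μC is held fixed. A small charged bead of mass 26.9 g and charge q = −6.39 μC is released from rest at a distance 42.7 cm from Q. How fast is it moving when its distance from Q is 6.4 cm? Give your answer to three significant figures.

Only the electrostatic force acts, so mechanical energy is conserved: ½mv² = U₁ − U₂ = kQq(1/r₁ − 1/r₂).
U₁ − U₂ = (8.99×10⁹ N·m²/C²)(8.38×10⁻⁶ C)(-6.39×10⁻⁶ C)(1/0.427 − 1/0.0640) = 6.39 J.
v = √(2·6.39/0.0269) = 21.8 m/s.

21.8 m/s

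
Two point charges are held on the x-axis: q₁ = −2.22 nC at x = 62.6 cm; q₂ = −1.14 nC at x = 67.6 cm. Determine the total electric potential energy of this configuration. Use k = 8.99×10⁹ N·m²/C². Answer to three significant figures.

4.55×10⁻⁷ J

The assembly work is the sum of pairwise potential energies, U = Σ_{i<j} kqᵢqⱼ/rᵢⱼ.
Pair separations: r₁₂ = 0.0500 m.
U = (4.55×10⁻⁷) = 4.55×10⁻⁷ J.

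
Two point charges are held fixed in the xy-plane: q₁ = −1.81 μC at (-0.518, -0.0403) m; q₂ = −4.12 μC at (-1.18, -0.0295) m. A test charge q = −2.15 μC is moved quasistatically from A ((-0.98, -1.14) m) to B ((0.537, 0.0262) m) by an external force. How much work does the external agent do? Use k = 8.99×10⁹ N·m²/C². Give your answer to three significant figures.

-0.0205 J

For quasistatic motion the external work equals the change in potential energy: W_ext = qΔV = q(V_B − V_A).
At A: distances to the source charges are 1.19 m, 1.13 m; V_A = Σ kqᵢ/rᵢ = -4.65×10⁴ V.
At B: distances to the source charges are 1.06 m, 1.72 m; V_B = Σ kqᵢ/rᵢ = -3.70×10⁴ V.
ΔV = V_B − V_A = 9510 V.
W_ext = qΔV = (-2.15×10⁻⁶ C)(9510 V) = -0.0205 J.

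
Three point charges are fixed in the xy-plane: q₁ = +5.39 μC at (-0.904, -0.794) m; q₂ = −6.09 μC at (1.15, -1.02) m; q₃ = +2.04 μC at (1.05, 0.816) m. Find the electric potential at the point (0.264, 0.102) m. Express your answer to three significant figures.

1.19×10⁴ V

The total potential is the scalar sum of each charge's contribution, V = Σ kqᵢ/rᵢ.
Distances from the field point to each charge: r₁ = 1.47 m, r₂ = 1.43 m, r₃ = 1.06 m.
V = k[(5.39×10⁻⁶)/(1.47) + (-6.09×10⁻⁶)/(1.43) + (2.04×10⁻⁶)/(1.06)] = 1.19×10⁴ V.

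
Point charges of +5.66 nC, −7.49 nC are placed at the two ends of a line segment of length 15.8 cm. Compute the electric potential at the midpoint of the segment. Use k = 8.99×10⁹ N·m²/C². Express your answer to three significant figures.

Electric potential is a scalar, so the contributions from each charge add algebraically: V = Σ kqᵢ/rᵢ.
Each charge is 0.0790 m from the midpoint.
V = k[(5.66×10⁻⁹)/(0.0790) + (-7.49×10⁻⁹)/(0.0790)] = -208 V.

-208 V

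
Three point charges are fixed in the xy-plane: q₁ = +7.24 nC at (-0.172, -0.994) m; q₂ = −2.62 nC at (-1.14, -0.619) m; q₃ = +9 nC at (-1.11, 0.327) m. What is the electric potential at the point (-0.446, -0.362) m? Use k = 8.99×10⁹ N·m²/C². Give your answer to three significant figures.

The total potential is the scalar sum of each charge's contribution, V = Σ kqᵢ/rᵢ.
Distances from the field point to each charge: r₁ = 0.689 m, r₂ = 0.740 m, r₃ = 0.957 m.
V = k[(7.24×10⁻⁹)/(0.689) + (-2.62×10⁻⁹)/(0.740) + (9.00×10⁻⁹)/(0.957)] = 147 V.

147 V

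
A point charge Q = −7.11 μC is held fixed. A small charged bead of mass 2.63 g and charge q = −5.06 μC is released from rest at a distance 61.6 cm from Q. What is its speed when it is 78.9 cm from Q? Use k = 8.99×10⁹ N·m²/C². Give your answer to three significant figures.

9.36 m/s

Only the electrostatic force acts, so mechanical energy is conserved: ½mv² = U₁ − U₂ = kQq(1/r₁ − 1/r₂).
U₁ − U₂ = (8.99×10⁹ N·m²/C²)(-7.11×10⁻⁶ C)(-5.06×10⁻⁶ C)(1/0.616 − 1/0.789) = 0.115 J.
v = √(2·0.115/2.63×10⁻³) = 9.36 m/s.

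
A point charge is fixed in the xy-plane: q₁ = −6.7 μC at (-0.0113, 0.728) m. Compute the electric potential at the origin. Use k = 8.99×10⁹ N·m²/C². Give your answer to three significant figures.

Electric potential is a scalar, so the contributions from each charge add algebraically: V = Σ kqᵢ/rᵢ.
Distances from the field point to each charge: r₁ = 0.728 m.
V = k[(-6.70×10⁻⁶)/(0.728)] = -8.27×10⁴ V.

-8.27×10⁴ V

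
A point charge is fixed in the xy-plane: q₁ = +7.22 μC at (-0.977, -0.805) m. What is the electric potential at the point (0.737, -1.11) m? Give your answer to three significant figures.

Electric potential is a scalar, so the contributions from each charge add algebraically: V = Σ kqᵢ/rᵢ.
Distances from the field point to each charge: r₁ = 1.74 m.
V = k[(7.22×10⁻⁶)/(1.74)] = 3.73×10⁴ V.

3.73×10⁴ V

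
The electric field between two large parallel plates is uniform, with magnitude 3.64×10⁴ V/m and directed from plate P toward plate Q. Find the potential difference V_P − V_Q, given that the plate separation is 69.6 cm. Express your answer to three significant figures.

In a uniform field, potential decreases in the direction of E: ΔV = −E·d for a displacement d parallel to E.
Going from Q to P is a displacement of 69.6 cm opposite to the field, so V_P − V_Q = +Ed = 2.53×10⁴ V.

2.53×10⁴ V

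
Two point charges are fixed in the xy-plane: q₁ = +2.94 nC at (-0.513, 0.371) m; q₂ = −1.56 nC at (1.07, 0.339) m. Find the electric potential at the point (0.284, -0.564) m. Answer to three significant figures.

9.80 V

The total potential is the scalar sum of each charge's contribution, V = Σ kqᵢ/rᵢ.
Distances from the field point to each charge: r₁ = 1.23 m, r₂ = 1.20 m.
V = k[(2.94×10⁻⁹)/(1.23) + (-1.56×10⁻⁹)/(1.20)] = 9.80 V.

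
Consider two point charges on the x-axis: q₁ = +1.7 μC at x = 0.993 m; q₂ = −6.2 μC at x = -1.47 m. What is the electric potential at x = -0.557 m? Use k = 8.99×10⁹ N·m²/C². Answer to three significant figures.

Electric potential is a scalar, so the contributions from each charge add algebraically: V = Σ kqᵢ/rᵢ.
Distances from the field point to each charge: r₁ = 1.55 m, r₂ = 0.913 m.
V = k[(1.70×10⁻⁶)/(1.55) + (-6.20×10⁻⁶)/(0.913)] = -5.12×10⁴ V.

-5.12×10⁴ V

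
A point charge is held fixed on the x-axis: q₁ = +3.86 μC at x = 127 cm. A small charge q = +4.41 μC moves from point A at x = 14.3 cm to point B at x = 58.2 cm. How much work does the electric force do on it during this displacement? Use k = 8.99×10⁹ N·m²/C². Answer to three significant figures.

The work done by the electric force is W_field = −ΔU = −q(V_B − V_A) = q(V_A − V_B).
At A: distance to the source charge is 1.13 m; V_A = kq₁/r = 3.08×10⁴ V.
At B: distance to the source charge is 0.688 m; V_B = kq₁/r = 5.04×10⁴ V.
ΔV = V_B − V_A = 1.96×10⁴ V.
W_field = −qΔV = −(4.41×10⁻⁶ C)(1.96×10⁴ V) = -0.0866 J.

-0.0866 J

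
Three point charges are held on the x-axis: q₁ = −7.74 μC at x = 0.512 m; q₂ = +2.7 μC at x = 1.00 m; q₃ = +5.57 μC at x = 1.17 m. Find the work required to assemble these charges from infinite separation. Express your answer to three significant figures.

-0.179 J

The assembly work is the sum of pairwise potential energies, U = Σ_{i<j} kqᵢqⱼ/rᵢⱼ.
Pair separations: r₁₂ = 0.488 m, r₁₃ = 0.658 m, r₂₃ = 0.170 m.
U = (-0.385) + (-0.589) + (0.795) = -0.179 J.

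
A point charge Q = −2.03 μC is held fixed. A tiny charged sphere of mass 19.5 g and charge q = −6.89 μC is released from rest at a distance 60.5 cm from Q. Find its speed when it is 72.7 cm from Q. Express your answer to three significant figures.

Only the electrostatic force acts, so mechanical energy is conserved: ½mv² = U₁ − U₂ = kQq(1/r₁ − 1/r₂).
U₁ − U₂ = (8.99×10⁹ N·m²/C²)(-2.03×10⁻⁶ C)(-6.89×10⁻⁶ C)(1/0.605 − 1/0.727) = 0.0349 J.
v = √(2·0.0349/0.0195) = 1.89 m/s.

1.89 m/s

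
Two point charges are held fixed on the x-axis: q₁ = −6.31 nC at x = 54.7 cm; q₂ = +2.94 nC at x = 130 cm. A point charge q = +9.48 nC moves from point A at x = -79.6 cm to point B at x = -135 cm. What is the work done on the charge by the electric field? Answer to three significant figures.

The work done by the electric force is W_field = −ΔU = −q(V_B − V_A) = q(V_A − V_B).
At A: distances to the source charges are 1.34 m, 2.10 m; V_A = Σ kqᵢ/rᵢ = -29.6 V.
At B: distances to the source charges are 1.90 m, 2.65 m; V_B = Σ kqᵢ/rᵢ = -19.9 V.
ΔV = V_B − V_A = 9.70 V.
W_field = −qΔV = −(9.48×10⁻⁹ C)(9.70 V) = -9.19×10⁻⁸ J.

-9.19×10⁻⁸ J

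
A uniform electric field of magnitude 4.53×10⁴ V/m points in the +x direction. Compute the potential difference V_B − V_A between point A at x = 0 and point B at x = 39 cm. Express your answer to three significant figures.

-1.77×10⁴ V

In a uniform field, potential decreases in the direction of E: V_B − V_A = −E·Δx.
V_B − V_A = −(4.53×10⁴ V/m)(0.390 m) = -1.77×10⁴ V.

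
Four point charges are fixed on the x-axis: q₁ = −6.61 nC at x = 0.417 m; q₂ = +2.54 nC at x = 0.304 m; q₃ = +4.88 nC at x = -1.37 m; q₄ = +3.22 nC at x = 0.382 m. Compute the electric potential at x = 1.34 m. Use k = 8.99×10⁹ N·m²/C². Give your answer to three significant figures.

4.07 V

Electric potential is a scalar, so the contributions from each charge add algebraically: V = Σ kqᵢ/rᵢ.
Distances from the field point to each charge: r₁ = 0.923 m, r₂ = 1.04 m, r₃ = 2.71 m, r₄ = 0.958 m.
V = k[(-6.61×10⁻⁹)/(0.923) + (2.54×10⁻⁹)/(1.04) + (4.88×10⁻⁹)/(2.71) + (3.22×10⁻⁹)/(0.958)] = 4.07 V.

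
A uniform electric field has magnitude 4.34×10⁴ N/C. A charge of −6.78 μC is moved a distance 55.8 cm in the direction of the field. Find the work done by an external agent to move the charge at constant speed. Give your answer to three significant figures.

0.164 J

The potential change for a displacement 55.8 cm in the direction of the field is ΔV = −Ed = -2.42×10⁴ V.
W_ext = qΔV = 0.164 J.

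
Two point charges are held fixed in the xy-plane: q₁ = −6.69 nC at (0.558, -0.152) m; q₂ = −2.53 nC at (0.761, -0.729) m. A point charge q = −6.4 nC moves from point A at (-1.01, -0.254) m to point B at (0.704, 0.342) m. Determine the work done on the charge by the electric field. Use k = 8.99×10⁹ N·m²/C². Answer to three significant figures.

-5.59×10⁻⁷ J

The work done by the electric force is W_field = −ΔU = −q(V_B − V_A) = q(V_A − V_B).
At A: distances to the source charges are 1.57 m, 1.83 m; V_A = Σ kqᵢ/rᵢ = -50.7 V.
At B: distances to the source charges are 0.515 m, 1.07 m; V_B = Σ kqᵢ/rᵢ = -138 V.
ΔV = V_B − V_A = -87.3 V.
W_field = −qΔV = −(-6.40×10⁻⁹ C)(-87.3 V) = -5.59×10⁻⁷ J.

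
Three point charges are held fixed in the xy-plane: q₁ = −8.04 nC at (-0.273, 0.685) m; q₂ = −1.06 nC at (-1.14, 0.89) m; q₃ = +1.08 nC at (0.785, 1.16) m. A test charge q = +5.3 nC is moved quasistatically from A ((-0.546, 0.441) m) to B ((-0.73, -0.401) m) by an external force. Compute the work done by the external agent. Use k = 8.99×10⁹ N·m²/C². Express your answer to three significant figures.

7.41×10⁻⁷ J

For quasistatic motion the external work equals the change in potential energy: W_ext = qΔV = q(V_B − V_A).
At A: distances to the source charges are 0.366 m, 0.745 m, 1.51 m; V_A = Σ kqᵢ/rᵢ = -204 V.
At B: distances to the source charges are 1.18 m, 1.35 m, 2.18 m; V_B = Σ kqᵢ/rᵢ = -63.9 V.
ΔV = V_B − V_A = 140 V.
W_ext = qΔV = (5.30×10⁻⁹ C)(140 V) = 7.41×10⁻⁷ J.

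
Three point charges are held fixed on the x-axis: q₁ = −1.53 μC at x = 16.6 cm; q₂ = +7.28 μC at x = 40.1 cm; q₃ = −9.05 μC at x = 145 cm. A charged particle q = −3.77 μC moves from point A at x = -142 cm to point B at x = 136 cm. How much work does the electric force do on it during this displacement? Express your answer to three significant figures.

-3.19 J

The work done by the electric force is W_field = −ΔU = −q(V_B − V_A) = q(V_A − V_B).
At A: distances to the source charges are 1.59 m, 1.82 m, 2.87 m; V_A = Σ kqᵢ/rᵢ = -1080 V.
At B: distances to the source charges are 1.19 m, 0.959 m, 0.0900 m; V_B = Σ kqᵢ/rᵢ = -8.47×10⁵ V.
ΔV = V_B − V_A = -8.46×10⁵ V.
W_field = −qΔV = −(-3.77×10⁻⁶ C)(-8.46×10⁵ V) = -3.19 J.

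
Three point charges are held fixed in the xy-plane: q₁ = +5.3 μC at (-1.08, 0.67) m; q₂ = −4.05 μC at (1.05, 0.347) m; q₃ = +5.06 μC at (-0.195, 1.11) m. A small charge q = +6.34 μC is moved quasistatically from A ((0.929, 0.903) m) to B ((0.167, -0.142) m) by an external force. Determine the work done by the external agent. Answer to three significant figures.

0.200 J

For quasistatic motion the external work equals the change in potential energy: W_ext = qΔV = q(V_B − V_A).
At A: distances to the source charges are 2.02 m, 0.569 m, 1.14 m; V_A = Σ kqᵢ/rᵢ = -626 V.
At B: distances to the source charges are 1.49 m, 1.01 m, 1.30 m; V_B = Σ kqᵢ/rᵢ = 3.09×10⁴ V.
ΔV = V_B − V_A = 3.15×10⁴ V.
W_ext = qΔV = (6.34×10⁻⁶ C)(3.15×10⁴ V) = 0.200 J.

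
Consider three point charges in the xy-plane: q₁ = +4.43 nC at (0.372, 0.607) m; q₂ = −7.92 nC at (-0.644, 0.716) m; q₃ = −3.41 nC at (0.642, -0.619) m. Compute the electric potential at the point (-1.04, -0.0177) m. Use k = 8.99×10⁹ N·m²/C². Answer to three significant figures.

Electric potential is a scalar, so the contributions from each charge add algebraically: V = Σ kqᵢ/rᵢ.
Distances from the field point to each charge: r₁ = 1.54 m, r₂ = 0.834 m, r₃ = 1.79 m.
V = k[(4.43×10⁻⁹)/(1.54) + (-7.92×10⁻⁹)/(0.834) + (-3.41×10⁻⁹)/(1.79)] = -76.8 V.

-76.8 V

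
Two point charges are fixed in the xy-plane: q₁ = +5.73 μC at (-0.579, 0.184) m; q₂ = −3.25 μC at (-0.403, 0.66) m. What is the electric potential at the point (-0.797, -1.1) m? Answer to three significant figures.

The total potential is the scalar sum of each charge's contribution, V = Σ kqᵢ/rᵢ.
Distances from the field point to each charge: r₁ = 1.30 m, r₂ = 1.80 m.
V = k[(5.73×10⁻⁶)/(1.30) + (-3.25×10⁻⁶)/(1.80)] = 2.34×10⁴ V.

2.34×10⁴ V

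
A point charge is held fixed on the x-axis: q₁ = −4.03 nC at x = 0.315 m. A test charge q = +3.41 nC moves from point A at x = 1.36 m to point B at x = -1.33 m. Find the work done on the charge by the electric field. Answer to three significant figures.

-4.31×10⁻⁸ J

The work done by the electric force is W_field = −ΔU = −q(V_B − V_A) = q(V_A − V_B).
At A: distance to the source charge is 1.05 m; V_A = kq₁/r = -34.7 V.
At B: distance to the source charge is 1.65 m; V_B = kq₁/r = -22.0 V.
ΔV = V_B − V_A = 12.6 V.
W_field = −qΔV = −(3.41×10⁻⁹ C)(12.6 V) = -4.31×10⁻⁸ J.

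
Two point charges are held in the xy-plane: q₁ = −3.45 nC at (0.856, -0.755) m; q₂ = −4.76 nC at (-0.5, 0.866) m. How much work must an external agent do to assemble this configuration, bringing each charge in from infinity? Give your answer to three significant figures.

The assembly work is the sum of pairwise potential energies, U = Σ_{i<j} kqᵢqⱼ/rᵢⱼ.
Pair separations: r₁₂ = 2.11 m.
U = (6.99×10⁻⁸) = 6.99×10⁻⁸ J.

6.99×10⁻⁸ J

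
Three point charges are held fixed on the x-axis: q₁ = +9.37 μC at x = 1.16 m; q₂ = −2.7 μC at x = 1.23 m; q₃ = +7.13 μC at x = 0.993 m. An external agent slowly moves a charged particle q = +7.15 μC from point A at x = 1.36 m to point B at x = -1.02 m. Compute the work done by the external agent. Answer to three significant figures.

-2.50 J

For quasistatic motion the external work equals the change in potential energy: W_ext = qΔV = q(V_B − V_A).
At A: distances to the source charges are 0.200 m, 0.130 m, 0.367 m; V_A = Σ kqᵢ/rᵢ = 4.09×10⁵ V.
At B: distances to the source charges are 2.18 m, 2.25 m, 2.01 m; V_B = Σ kqᵢ/rᵢ = 5.97×10⁴ V.
ΔV = V_B − V_A = -3.49×10⁵ V.
W_ext = qΔV = (7.15×10⁻⁶ C)(-3.49×10⁵ V) = -2.50 J.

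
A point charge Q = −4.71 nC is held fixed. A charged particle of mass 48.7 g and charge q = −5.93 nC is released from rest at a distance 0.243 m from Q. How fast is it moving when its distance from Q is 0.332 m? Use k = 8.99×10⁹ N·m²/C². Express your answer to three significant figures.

3.37×10⁻³ m/s

Only the electrostatic force acts, so mechanical energy is conserved: ½mv² = U₁ − U₂ = kQq(1/r₁ − 1/r₂).
U₁ − U₂ = (8.99×10⁹ N·m²/C²)(-4.71×10⁻⁹ C)(-5.93×10⁻⁹ C)(1/0.243 − 1/0.332) = 2.77×10⁻⁷ J.
v = √(2·2.77×10⁻⁷/0.0487) = 3.37×10⁻³ m/s.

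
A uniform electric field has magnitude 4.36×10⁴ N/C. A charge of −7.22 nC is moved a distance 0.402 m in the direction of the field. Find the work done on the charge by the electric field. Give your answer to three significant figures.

The potential change for a displacement 0.402 m in the direction of the field is ΔV = −Ed = -1.75×10⁴ V.
W_field = −qΔV = -1.27×10⁻⁴ J.

-1.27×10⁻⁴ J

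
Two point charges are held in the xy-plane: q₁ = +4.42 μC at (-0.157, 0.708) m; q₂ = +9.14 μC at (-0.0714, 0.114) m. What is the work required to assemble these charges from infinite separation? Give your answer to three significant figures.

0.605 J

The work to assemble the configuration equals its total potential energy, U = Σ kqᵢqⱼ/rᵢⱼ over all pairs.
Pair separations: r₁₂ = 0.600 m.
U = (0.605) = 0.605 J.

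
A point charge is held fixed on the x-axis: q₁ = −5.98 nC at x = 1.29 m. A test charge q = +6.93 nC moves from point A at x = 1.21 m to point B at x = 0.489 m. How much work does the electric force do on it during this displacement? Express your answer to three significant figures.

The work done by the electric force is W_field = −ΔU = −q(V_B − V_A) = q(V_A − V_B).
At A: distance to the source charge is 0.0800 m; V_A = kq₁/r = -672 V.
At B: distance to the source charge is 0.801 m; V_B = kq₁/r = -67.1 V.
ΔV = V_B − V_A = 605 V.
W_field = −qΔV = −(6.93×10⁻⁹ C)(605 V) = -4.19×10⁻⁶ J.

-4.19×10⁻⁶ J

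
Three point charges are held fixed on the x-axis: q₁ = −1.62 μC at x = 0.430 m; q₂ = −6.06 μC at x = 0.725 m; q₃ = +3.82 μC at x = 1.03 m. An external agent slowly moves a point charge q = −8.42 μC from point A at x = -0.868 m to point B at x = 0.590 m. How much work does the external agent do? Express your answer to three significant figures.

3.28 J

For quasistatic motion the external work equals the change in potential energy: W_ext = qΔV = q(V_B − V_A).
At A: distances to the source charges are 1.30 m, 1.59 m, 1.90 m; V_A = Σ kqᵢ/rᵢ = -2.73×10⁴ V.
At B: distances to the source charges are 0.160 m, 0.135 m, 0.440 m; V_B = Σ kqᵢ/rᵢ = -4.17×10⁵ V.
ΔV = V_B − V_A = -3.89×10⁵ V.
W_ext = qΔV = (-8.42×10⁻⁶ C)(-3.89×10⁵ V) = 3.28 J.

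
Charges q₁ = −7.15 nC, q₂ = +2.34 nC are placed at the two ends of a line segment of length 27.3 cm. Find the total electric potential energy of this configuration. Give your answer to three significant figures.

-5.51×10⁻⁷ J

The work to assemble the configuration equals its total potential energy, U = Σ kqᵢqⱼ/rᵢⱼ over all pairs.
The separation is r = 0.273 m.
U = (-5.51×10⁻⁷) = -5.51×10⁻⁷ J.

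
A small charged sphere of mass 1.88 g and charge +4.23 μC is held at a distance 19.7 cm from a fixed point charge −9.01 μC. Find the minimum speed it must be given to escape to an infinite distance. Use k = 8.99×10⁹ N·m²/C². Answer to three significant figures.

43.0 m/s

To just escape, total mechanical energy must reach zero at infinity: ½mv²_min + U = 0, so ½mv²_min = −U = |kQq|/r.
|U| = |kQq|/r = (8.99×10⁹ N·m²/C²)(9.01×10⁻⁶)(4.23×10⁻⁶)/(0.197) = 1.74 J.
v_min = √(2|U|/m) = √(2·1.74/1.88×10⁻³) = 43.0 m/s.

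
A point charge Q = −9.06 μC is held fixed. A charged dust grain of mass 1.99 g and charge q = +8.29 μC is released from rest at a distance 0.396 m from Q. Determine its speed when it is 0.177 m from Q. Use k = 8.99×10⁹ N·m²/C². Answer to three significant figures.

Only the electrostatic force acts, so mechanical energy is conserved: ½mv² = U₁ − U₂ = kQq(1/r₁ − 1/r₂).
U₁ − U₂ = (8.99×10⁹ N·m²/C²)(-9.06×10⁻⁶ C)(8.29×10⁻⁶ C)(1/0.396 − 1/0.177) = 2.11 J.
v = √(2·2.11/1.99×10⁻³) = 46.0 m/s.

46.0 m/s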